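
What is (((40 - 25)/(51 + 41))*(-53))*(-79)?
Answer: 62805/92 ≈ 682.66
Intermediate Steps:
(((40 - 25)/(51 + 41))*(-53))*(-79) = ((15/92)*(-53))*(-79) = -795/92*(-79) = 62805/92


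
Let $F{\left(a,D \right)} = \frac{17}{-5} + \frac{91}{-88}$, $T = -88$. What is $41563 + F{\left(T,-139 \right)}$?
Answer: $\frac{18285769}{440} \approx 41559.0$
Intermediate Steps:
$F{\left(a,D \right)} = - \frac{1951}{440}$ ($F{\left(a,D \right)} = 17 \left(- \frac{1}{5}\right) + 91 \left(- \frac{1}{88}\right) = - \frac{17}{5} - \frac{91}{88} = - \frac{1951}{440}$)
$41563 + F{\left(T,-139 \right)} = 41563 - \frac{1951}{440} = \frac{18285769}{440}$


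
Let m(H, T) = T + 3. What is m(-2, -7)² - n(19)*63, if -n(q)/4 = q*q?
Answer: 90988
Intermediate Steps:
m(H, T) = 3 + T
n(q) = -4*q² (n(q) = -4*q*q = -4*q²)
m(-2, -7)² - n(19)*63 = (3 - 7)² - (-4*19²)*63 = (-4)² - (-4*361)*63 = 16 - (-1444)*63 = 16 - 1*(-90972) = 16 + 90972 = 90988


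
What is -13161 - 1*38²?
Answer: -14605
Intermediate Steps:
-13161 - 1*38² = -13161 - 1*1444 = -13161 - 1444 = -14605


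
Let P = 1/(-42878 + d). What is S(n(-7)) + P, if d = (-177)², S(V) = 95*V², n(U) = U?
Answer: 53760594/11549 ≈ 4655.0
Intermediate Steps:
d = 31329
P = -1/11549 (P = 1/(-42878 + 31329) = 1/(-11549) = -1/11549 ≈ -8.6588e-5)
S(n(-7)) + P = 95*(-7)² - 1/11549 = 95*49 - 1/11549 = 4655 - 1/11549 = 53760594/11549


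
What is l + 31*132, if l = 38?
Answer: 4130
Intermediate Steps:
l + 31*132 = 38 + 31*132 = 38 + 4092 = 4130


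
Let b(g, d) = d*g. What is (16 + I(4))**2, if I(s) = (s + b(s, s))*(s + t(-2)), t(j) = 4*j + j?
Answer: 10816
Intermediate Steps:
t(j) = 5*j
I(s) = (-10 + s)*(s + s**2) (I(s) = (s + s*s)*(s + 5*(-2)) = (s + s**2)*(s - 10) = (s + s**2)*(-10 + s) = (-10 + s)*(s + s**2))
(16 + I(4))**2 = (16 + 4*(-10 + 4**2 - 9*4))**2 = (16 + 4*(-10 + 16 - 36))**2 = (16 + 4*(-30))**2 = (16 - 120)**2 = (-104)**2 = 10816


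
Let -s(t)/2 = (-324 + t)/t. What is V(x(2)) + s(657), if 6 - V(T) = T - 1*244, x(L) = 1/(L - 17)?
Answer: 272713/1095 ≈ 249.05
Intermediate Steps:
x(L) = 1/(-17 + L)
s(t) = -2*(-324 + t)/t
V(T) = 250 - T (V(T) = 6 - (T - 1*244) = 6 - (T - 244) = 6 - (-244 + T) = 6 + (244 - T) = 250 - T)
V(x(2)) + s(657) = (250 - 1/(-17 + 2)) + (-2 + 648/657) = (250 - 1/(-15)) + (-2 + 648*(1/657)) = (250 - 1*(-1/15)) + (-2 + 72/73) = (250 + 1/15) - 74/73 = 3751/15 - 74/73 = 272713/1095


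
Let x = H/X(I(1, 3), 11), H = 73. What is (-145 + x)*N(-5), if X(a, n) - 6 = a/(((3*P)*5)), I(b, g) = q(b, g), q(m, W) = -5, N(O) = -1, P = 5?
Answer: 11810/89 ≈ 132.70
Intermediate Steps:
I(b, g) = -5
X(a, n) = 6 + a/75 (X(a, n) = 6 + a/(((3*5)*5)) = 6 + a/((15*5)) = 6 + a/75)
x = 1095/89 (x = 73/(6 + (1/75)*(-5)) = 73/(6 - 1/15) = 73/(89/15) = 73*(15/89) = 1095/89 ≈ 12.303)
(-145 + x)*N(-5) = (-145 + 1095/89)*(-1) = -11810/89*(-1) = 11810/89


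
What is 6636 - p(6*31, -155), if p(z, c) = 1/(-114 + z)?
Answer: 477791/72 ≈ 6636.0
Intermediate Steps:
6636 - p(6*31, -155) = 6636 - 1/(-114 + 6*31) = 6636 - 1/(-114 + 186) = 6636 - 1/72 = 477791/72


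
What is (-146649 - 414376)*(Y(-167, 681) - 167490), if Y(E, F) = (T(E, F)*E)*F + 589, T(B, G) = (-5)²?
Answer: 1688727887900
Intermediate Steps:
T(B, G) = 25
Y(E, F) = 589 + 25*E*F (Y(E, F) = (25*E)*F + 589 = 25*E*F + 589 = 589 + 25*E*F)
(-146649 - 414376)*(Y(-167, 681) - 167490) = (-146649 - 414376)*((589 + 25*(-167)*681) - 167490) = -561025*((589 - 2843175) - 167490) = -561025*(-2842586 - 167490) = -561025*(-3010076) = 1688727887900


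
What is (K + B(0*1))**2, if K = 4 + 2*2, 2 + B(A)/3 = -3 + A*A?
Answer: 49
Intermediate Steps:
B(A) = -15 + 3*A**2 (B(A) = -6 + 3*(-3 + A*A) = -6 + 3*(-3 + A**2) = -6 + (-9 + 3*A**2) = -15 + 3*A**2)
K = 8 (K = 4 + 4 = 8)
(K + B(0*1))**2 = (8 + (-15 + 3*(0*1)**2))**2 = (8 + (-15 + 3*0**2))**2 = (8 + (-15 + 3*0))**2 = (8 + (-15 + 0))**2 = (8 - 15)**2 = (-7)**2 = 49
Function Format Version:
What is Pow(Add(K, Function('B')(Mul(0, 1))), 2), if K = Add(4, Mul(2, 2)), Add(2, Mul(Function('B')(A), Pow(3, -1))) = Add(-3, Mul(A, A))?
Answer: 49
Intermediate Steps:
Function('B')(A) = Add(-15, Mul(3, Pow(A, 2))) (Function('B')(A) = Add(-6, Mul(3, Add(-3, Mul(A, A)))) = Add(-6, Mul(3, Add(-3, Pow(A, 2)))) = Add(-6, Add(-9, Mul(3, Pow(A, 2)))) = Add(-15, Mul(3, Pow(A, 2))))
K = 8 (K = Add(4, 4) = 8)
Pow(Add(K, Function('B')(Mul(0, 1))), 2) = Pow(Add(8, Add(-15, Mul(3, Pow(Mul(0, 1), 2)))), 2) = Pow(Add(8, Add(-15, Mul(3, Pow(0, 2)))), 2) = Pow(Add(8, Add(-15, Mul(3, 0))), 2) = Pow(Add(8, Add(-15, 0)), 2) = Pow(Add(8, -15), 2) = Pow(-7, 2) = 49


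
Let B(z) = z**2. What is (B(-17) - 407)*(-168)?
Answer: 19824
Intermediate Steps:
(B(-17) - 407)*(-168) = ((-17)**2 - 407)*(-168) = (289 - 407)*(-168) = -118*(-168) = 19824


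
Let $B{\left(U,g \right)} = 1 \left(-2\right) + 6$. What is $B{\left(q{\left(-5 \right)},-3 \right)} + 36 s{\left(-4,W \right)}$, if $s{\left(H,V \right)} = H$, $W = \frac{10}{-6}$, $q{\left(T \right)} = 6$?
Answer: $-140$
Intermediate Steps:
$W = - \frac{5}{3}$ ($W = 10 \left(- \frac{1}{6}\right) = - \frac{5}{3} \approx -1.6667$)
$B{\left(U,g \right)} = 4$ ($B{\left(U,g \right)} = -2 + 6 = 4$)
$B{\left(q{\left(-5 \right)},-3 \right)} + 36 s{\left(-4,W \right)} = 4 + 36 \left(-4\right) = 4 - 144 = -140$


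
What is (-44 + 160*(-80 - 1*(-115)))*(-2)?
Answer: -11112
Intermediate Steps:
(-44 + 160*(-80 - 1*(-115)))*(-2) = (-44 + 160*(-80 + 115))*(-2) = (-44 + 160*35)*(-2) = (-44 + 5600)*(-2) = 5556*(-2) = -11112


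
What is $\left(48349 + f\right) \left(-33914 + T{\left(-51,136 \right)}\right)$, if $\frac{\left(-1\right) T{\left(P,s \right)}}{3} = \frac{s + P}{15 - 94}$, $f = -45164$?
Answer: $- \frac{8532458935}{79} \approx -1.0801 \cdot 10^{8}$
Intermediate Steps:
$T{\left(P,s \right)} = \frac{3 P}{79} + \frac{3 s}{79}$ ($T{\left(P,s \right)} = - 3 \frac{s + P}{15 - 94} = - 3 \frac{P + s}{-79} = - 3 \left(P + s\right) \left(- \frac{1}{79}\right) = - 3 \left(- \frac{P}{79} - \frac{s}{79}\right) = \frac{3 P}{79} + \frac{3 s}{79}$)
$\left(48349 + f\right) \left(-33914 + T{\left(-51,136 \right)}\right) = \left(48349 - 45164\right) \left(-33914 + \left(\frac{3}{79} \left(-51\right) + \frac{3}{79} \cdot 136\right)\right) = 3185 \left(-33914 + \left(- \frac{153}{79} + \frac{408}{79}\right)\right) = 3185 \left(-33914 + \frac{255}{79}\right) = 3185 \left(- \frac{2678951}{79}\right) = - \frac{8532458935}{79}$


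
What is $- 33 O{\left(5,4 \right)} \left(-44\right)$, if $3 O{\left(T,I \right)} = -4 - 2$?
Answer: $-2904$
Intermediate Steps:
$O{\left(T,I \right)} = -2$ ($O{\left(T,I \right)} = \frac{-4 - 2}{3} = \frac{1}{3} \left(-6\right) = -2$)
$- 33 O{\left(5,4 \right)} \left(-44\right) = \left(-33\right) \left(-2\right) \left(-44\right) = 66 \left(-44\right) = -2904$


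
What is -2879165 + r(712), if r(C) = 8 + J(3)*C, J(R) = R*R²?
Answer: -2859933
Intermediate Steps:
J(R) = R³
r(C) = 8 + 27*C (r(C) = 8 + 3³*C = 8 + 27*C)
-2879165 + r(712) = -2879165 + (8 + 27*712) = -2879165 + (8 + 19224) = -2879165 + 19232 = -2859933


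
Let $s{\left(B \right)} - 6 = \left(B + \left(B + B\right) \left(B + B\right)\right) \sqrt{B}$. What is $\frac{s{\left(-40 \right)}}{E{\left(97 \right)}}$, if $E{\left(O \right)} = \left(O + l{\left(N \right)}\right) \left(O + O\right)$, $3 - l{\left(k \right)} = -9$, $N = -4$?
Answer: $\frac{3}{10573} + \frac{6360 i \sqrt{10}}{10573} \approx 0.00028374 + 1.9022 i$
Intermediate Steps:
$l{\left(k \right)} = 12$ ($l{\left(k \right)} = 3 - -9 = 3 + 9 = 12$)
$E{\left(O \right)} = 2 O \left(12 + O\right)$ ($E{\left(O \right)} = \left(O + 12\right) \left(O + O\right) = \left(12 + O\right) 2 O = 2 O \left(12 + O\right)$)
$s{\left(B \right)} = 6 + \sqrt{B} \left(B + 4 B^{2}\right)$ ($s{\left(B \right)} = 6 + \left(B + \left(B + B\right) \left(B + B\right)\right) \sqrt{B} = 6 + \left(B + 2 B 2 B\right) \sqrt{B} = 6 + \left(B + 4 B^{2}\right) \sqrt{B} = 6 + \sqrt{B} \left(B + 4 B^{2}\right)$)
$\frac{s{\left(-40 \right)}}{E{\left(97 \right)}} = \frac{6 + \left(-40\right)^{\frac{3}{2}} + 4 \left(-40\right)^{\frac{5}{2}}}{2 \cdot 97 \left(12 + 97\right)} = \frac{6 - 80 i \sqrt{10} + 4 \cdot 3200 i \sqrt{10}}{2 \cdot 97 \cdot 109} = \frac{6 - 80 i \sqrt{10} + 12800 i \sqrt{10}}{21146} = \left(6 + 12720 i \sqrt{10}\right) \frac{1}{21146} = \frac{3}{10573} + \frac{6360 i \sqrt{10}}{10573}$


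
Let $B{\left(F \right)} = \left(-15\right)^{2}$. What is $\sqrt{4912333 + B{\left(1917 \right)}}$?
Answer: $\sqrt{4912558} \approx 2216.4$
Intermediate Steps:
$B{\left(F \right)} = 225$
$\sqrt{4912333 + B{\left(1917 \right)}} = \sqrt{4912333 + 225} = \sqrt{4912558}$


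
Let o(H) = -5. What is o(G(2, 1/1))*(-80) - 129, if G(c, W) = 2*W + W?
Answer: 271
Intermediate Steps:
G(c, W) = 3*W
o(G(2, 1/1))*(-80) - 129 = -5*(-80) - 129 = 400 - 129 = 271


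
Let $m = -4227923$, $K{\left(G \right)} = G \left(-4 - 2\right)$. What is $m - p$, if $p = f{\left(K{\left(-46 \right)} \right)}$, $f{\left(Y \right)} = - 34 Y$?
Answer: $-4218539$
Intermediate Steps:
$K{\left(G \right)} = - 6 G$ ($K{\left(G \right)} = G \left(-6\right) = - 6 G$)
$p = -9384$ ($p = - 34 \left(\left(-6\right) \left(-46\right)\right) = \left(-34\right) 276 = -9384$)
$m - p = -4227923 - -9384 = -4227923 + 9384 = -4218539$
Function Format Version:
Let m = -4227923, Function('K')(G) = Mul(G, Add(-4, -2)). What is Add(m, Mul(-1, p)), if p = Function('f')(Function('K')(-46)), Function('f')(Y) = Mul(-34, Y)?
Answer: -4218539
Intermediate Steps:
Function('K')(G) = Mul(-6, G) (Function('K')(G) = Mul(G, -6) = Mul(-6, G))
p = -9384 (p = Mul(-34, Mul(-6, -46)) = Mul(-34, 276) = -9384)
Add(m, Mul(-1, p)) = Add(-4227923, Mul(-1, -9384)) = Add(-4227923, 9384) = -4218539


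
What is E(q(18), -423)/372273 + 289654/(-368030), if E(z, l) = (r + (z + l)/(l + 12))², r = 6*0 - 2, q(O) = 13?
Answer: -9107375184496931/11571733118583495 ≈ -0.78704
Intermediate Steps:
r = -2 (r = 0 - 2 = -2)
E(z, l) = (-2 + (l + z)/(12 + l))² (E(z, l) = (-2 + (z + l)/(l + 12))² = (-2 + (l + z)/(12 + l))²)
E(q(18), -423)/372273 + 289654/(-368030) = ((-24 + 13 - 1*(-423))²/(12 - 423)²)/372273 + 289654/(-368030) = ((-24 + 13 + 423)²/(-411)²)*(1/372273) + 289654*(-1/368030) = ((1/168921)*412²)*(1/372273) - 144827/184015 = ((1/168921)*169744)*(1/372273) - 144827/184015 = (169744/168921)*(1/372273) - 144827/184015 = 169744/62884727433 - 144827/184015 = -9107375184496931/11571733118583495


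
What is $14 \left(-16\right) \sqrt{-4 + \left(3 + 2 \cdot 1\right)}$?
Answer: $-224$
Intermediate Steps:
$14 \left(-16\right) \sqrt{-4 + \left(3 + 2 \cdot 1\right)} = - 224 \sqrt{-4 + \left(3 + 2\right)} = - 224 \sqrt{-4 + 5} = - 224 \sqrt{1} = \left(-224\right) 1 = -224$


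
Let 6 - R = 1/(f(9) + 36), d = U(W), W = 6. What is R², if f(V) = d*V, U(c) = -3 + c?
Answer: 142129/3969 ≈ 35.810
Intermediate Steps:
d = 3 (d = -3 + 6 = 3)
f(V) = 3*V
R = 377/63 (R = 6 - 1/(3*9 + 36) = 6 - 1/(27 + 36) = 6 - 1/63 = 377/63 ≈ 5.9841)
R² = (377/63)² = 142129/3969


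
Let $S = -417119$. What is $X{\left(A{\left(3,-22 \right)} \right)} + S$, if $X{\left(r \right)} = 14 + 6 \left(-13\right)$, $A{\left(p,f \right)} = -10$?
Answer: $-417183$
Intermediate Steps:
$X{\left(r \right)} = -64$ ($X{\left(r \right)} = 14 - 78 = -64$)
$X{\left(A{\left(3,-22 \right)} \right)} + S = -64 - 417119 = -417183$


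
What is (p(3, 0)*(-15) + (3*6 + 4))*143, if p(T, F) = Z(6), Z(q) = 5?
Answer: -7579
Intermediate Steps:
p(T, F) = 5
(p(3, 0)*(-15) + (3*6 + 4))*143 = (5*(-15) + (3*6 + 4))*143 = (-75 + (18 + 4))*143 = (-75 + 22)*143 = -53*143 = -7579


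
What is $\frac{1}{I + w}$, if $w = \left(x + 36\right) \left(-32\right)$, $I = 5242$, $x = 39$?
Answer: $\frac{1}{2842} \approx 0.00035186$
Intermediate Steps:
$w = -2400$ ($w = \left(39 + 36\right) \left(-32\right) = 75 \left(-32\right) = -2400$)
$\frac{1}{I + w} = \frac{1}{5242 - 2400} = \frac{1}{2842}$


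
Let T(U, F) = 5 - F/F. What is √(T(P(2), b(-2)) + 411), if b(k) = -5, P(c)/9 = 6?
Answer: √415 ≈ 20.372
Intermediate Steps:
P(c) = 54 (P(c) = 9*6 = 54)
T(U, F) = 4 (T(U, F) = 5 - 1*1 = 5 - 1 = 4)
√(T(P(2), b(-2)) + 411) = √(4 + 411) = √415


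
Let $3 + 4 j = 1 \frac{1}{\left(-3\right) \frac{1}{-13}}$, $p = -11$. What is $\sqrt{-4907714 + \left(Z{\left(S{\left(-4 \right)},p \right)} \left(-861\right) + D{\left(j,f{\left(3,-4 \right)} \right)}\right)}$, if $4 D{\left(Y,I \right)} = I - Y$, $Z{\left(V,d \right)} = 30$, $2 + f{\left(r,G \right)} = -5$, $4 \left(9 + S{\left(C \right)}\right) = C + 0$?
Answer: $\frac{5 i \sqrt{7104306}}{6} \approx 2221.2 i$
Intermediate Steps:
$S{\left(C \right)} = -9 + \frac{C}{4}$ ($S{\left(C \right)} = -9 + \frac{C + 0}{4} = -9 + \frac{C}{4}$)
$f{\left(r,G \right)} = -7$ ($f{\left(r,G \right)} = -2 - 5 = -7$)
$j = \frac{1}{3}$ ($j = - \frac{3}{4} + \frac{1 \frac{1}{\left(-3\right) \frac{1}{-13}}}{4} = - \frac{3}{4} + \frac{1 \frac{1}{\left(-3\right) \left(- \frac{1}{13}\right)}}{4} = - \frac{3}{4} + \frac{1 \frac{1}{\frac{3}{13}}}{4} = - \frac{3}{4} + \frac{1 \cdot \frac{13}{3}}{4} = - \frac{3}{4} + \frac{1}{4} \cdot \frac{13}{3} = - \frac{3}{4} + \frac{13}{12} = \frac{1}{3} \approx 0.33333$)
$D{\left(Y,I \right)} = - \frac{Y}{4} + \frac{I}{4}$ ($D{\left(Y,I \right)} = \frac{I - Y}{4} = - \frac{Y}{4} + \frac{I}{4}$)
$\sqrt{-4907714 + \left(Z{\left(S{\left(-4 \right)},p \right)} \left(-861\right) + D{\left(j,f{\left(3,-4 \right)} \right)}\right)} = \sqrt{-4907714 + \left(30 \left(-861\right) + \left(\left(- \frac{1}{4}\right) \frac{1}{3} + \frac{1}{4} \left(-7\right)\right)\right)} = \sqrt{-4907714 - \frac{154991}{6}} = \sqrt{- \frac{29601275}{6}} = \frac{5 i \sqrt{7104306}}{6}$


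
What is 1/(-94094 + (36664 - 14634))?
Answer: -1/72064 ≈ -1.3877e-5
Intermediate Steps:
1/(-94094 + (36664 - 14634)) = 1/(-94094 + 22030) = 1/(-72064) = -1/72064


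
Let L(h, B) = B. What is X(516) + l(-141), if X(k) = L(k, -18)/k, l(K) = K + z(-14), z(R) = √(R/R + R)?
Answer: -12129/86 + I*√13 ≈ -141.03 + 3.6056*I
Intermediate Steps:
z(R) = √(1 + R)
l(K) = K + I*√13 (l(K) = K + √(1 - 14) = K + √(-13) = K + I*√13)
X(k) = -18/k
X(516) + l(-141) = -18/516 + (-141 + I*√13) = -18*1/516 + (-141 + I*√13) = -3/86 + (-141 + I*√13) = -12129/86 + I*√13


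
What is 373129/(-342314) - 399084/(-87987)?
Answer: 34593846351/10039727306 ≈ 3.4457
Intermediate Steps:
373129/(-342314) - 399084/(-87987) = 373129*(-1/342314) - 399084*(-1/87987) = -373129/342314 + 133028/29329 = 34593846351/10039727306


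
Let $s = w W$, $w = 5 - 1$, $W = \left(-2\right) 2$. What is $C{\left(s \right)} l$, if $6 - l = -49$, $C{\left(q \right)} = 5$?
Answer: $275$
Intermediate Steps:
$W = -4$
$w = 4$ ($w = 5 - 1 = 4$)
$s = -16$ ($s = 4 \left(-4\right) = -16$)
$l = 55$ ($l = 6 - -49 = 6 + 49 = 55$)
$C{\left(s \right)} l = 5 \cdot 55 = 275$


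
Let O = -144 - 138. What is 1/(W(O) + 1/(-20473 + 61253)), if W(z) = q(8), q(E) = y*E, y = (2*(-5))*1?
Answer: -40780/3262399 ≈ -0.012500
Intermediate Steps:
y = -10 (y = -10*1 = -10)
O = -282
q(E) = -10*E
W(z) = -80 (W(z) = -10*8 = -80)
1/(W(O) + 1/(-20473 + 61253)) = 1/(-80 + 1/(-20473 + 61253)) = 1/(-80 + 1/40780) = 1/(-3262399/40780) = -40780/3262399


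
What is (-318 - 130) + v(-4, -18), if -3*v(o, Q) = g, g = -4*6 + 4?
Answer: -1324/3 ≈ -441.33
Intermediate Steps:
g = -20 (g = -24 + 4 = -20)
v(o, Q) = 20/3 (v(o, Q) = -⅓*(-20) = 20/3)
(-318 - 130) + v(-4, -18) = (-318 - 130) + 20/3 = -448 + 20/3 = -1324/3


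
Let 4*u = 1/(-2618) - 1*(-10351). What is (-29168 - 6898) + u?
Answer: -350584235/10472 ≈ -33478.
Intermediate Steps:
u = 27098917/10472 (u = (1/(-2618) - 1*(-10351))/4 = (-1/2618 + 10351)/4 = (1/4)*(27098917/2618) = 27098917/10472 ≈ 2587.8)
(-29168 - 6898) + u = (-29168 - 6898) + 27098917/10472 = -36066 + 27098917/10472 = -350584235/10472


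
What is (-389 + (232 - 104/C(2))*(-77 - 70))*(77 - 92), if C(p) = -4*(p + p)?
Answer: 1063455/2 ≈ 5.3173e+5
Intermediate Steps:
C(p) = -8*p
(-389 + (232 - 104/C(2))*(-77 - 70))*(77 - 92) = (-389 + (232 - 104/((-8*2)))*(-77 - 70))*(77 - 92) = (-389 + (232 - 104/(-16))*(-147))*(-15) = (-389 + (232 - 104*(-1/16))*(-147))*(-15) = (-389 + (232 + 13/2)*(-147))*(-15) = (-389 + (477/2)*(-147))*(-15) = (-389 - 70119/2)*(-15) = -70897/2*(-15) = 1063455/2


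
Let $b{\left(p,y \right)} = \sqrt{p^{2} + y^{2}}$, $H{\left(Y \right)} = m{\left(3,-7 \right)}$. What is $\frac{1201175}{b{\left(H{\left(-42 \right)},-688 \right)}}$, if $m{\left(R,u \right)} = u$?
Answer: $\frac{1201175 \sqrt{473393}}{473393} \approx 1745.8$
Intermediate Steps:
$H{\left(Y \right)} = -7$
$\frac{1201175}{b{\left(H{\left(-42 \right)},-688 \right)}} = \frac{1201175}{\sqrt{\left(-7\right)^{2} + \left(-688\right)^{2}}} = \frac{1201175}{\sqrt{49 + 473344}} = \frac{1201175}{\sqrt{473393}} = 1201175 \frac{\sqrt{473393}}{473393} = \frac{1201175 \sqrt{473393}}{473393}$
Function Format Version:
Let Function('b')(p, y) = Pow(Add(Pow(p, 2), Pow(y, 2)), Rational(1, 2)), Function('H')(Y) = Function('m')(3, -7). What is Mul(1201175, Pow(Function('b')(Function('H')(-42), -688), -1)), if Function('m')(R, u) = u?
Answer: Mul(Rational(1201175, 473393), Pow(473393, Rational(1, 2))) ≈ 1745.8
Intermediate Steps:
Function('H')(Y) = -7
Mul(1201175, Pow(Function('b')(Function('H')(-42), -688), -1)) = Mul(1201175, Pow(Pow(Add(Pow(-7, 2), Pow(-688, 2)), Rational(1, 2)), -1)) = Mul(1201175, Pow(Pow(Add(49, 473344), Rational(1, 2)), -1)) = Mul(1201175, Pow(Pow(473393, Rational(1, 2)), -1)) = Mul(1201175, Mul(Rational(1, 473393), Pow(473393, Rational(1, 2)))) = Mul(Rational(1201175, 473393), Pow(473393, Rational(1, 2)))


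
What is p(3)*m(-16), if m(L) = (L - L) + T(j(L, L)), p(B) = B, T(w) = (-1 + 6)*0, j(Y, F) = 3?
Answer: 0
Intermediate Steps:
T(w) = 0 (T(w) = 5*0 = 0)
m(L) = 0 (m(L) = (L - L) + 0 = 0 + 0 = 0)
p(3)*m(-16) = 3*0 = 0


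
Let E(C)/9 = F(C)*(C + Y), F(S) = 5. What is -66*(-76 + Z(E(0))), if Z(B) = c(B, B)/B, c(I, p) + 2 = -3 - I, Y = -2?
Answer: 15235/3 ≈ 5078.3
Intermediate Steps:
c(I, p) = -5 - I (c(I, p) = -2 + (-3 - I) = -5 - I)
E(C) = -90 + 45*C (E(C) = 9*(5*(C - 2)) = 9*(5*(-2 + C)) = 9*(-10 + 5*C) = -90 + 45*C)
Z(B) = (-5 - B)/B
-66*(-76 + Z(E(0))) = -66*(-76 + (-5 - (-90 + 45*0))/(-90 + 45*0)) = -66*(-76 + (-5 - (-90 + 0))/(-90 + 0)) = -66*(-76 + (-5 - 1*(-90))/(-90)) = -66*(-76 - (-5 + 90)/90) = -66*(-76 - 1/90*85) = -66*(-76 - 17/18) = -66*(-1385/18) = 15235/3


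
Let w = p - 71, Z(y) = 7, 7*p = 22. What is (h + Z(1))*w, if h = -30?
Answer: 10925/7 ≈ 1560.7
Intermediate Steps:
p = 22/7 (p = (⅐)*22 = 22/7 ≈ 3.1429)
w = -475/7 (w = 22/7 - 71 = -475/7 ≈ -67.857)
(h + Z(1))*w = (-30 + 7)*(-475/7) = -23*(-475/7) = 10925/7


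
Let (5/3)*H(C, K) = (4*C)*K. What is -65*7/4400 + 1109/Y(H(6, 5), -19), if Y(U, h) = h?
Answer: -977649/16720 ≈ -58.472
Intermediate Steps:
H(C, K) = 12*C*K/5 (H(C, K) = 3*((4*C)*K)/5 = 3*(4*C*K)/5 = 12*C*K/5)
-65*7/4400 + 1109/Y(H(6, 5), -19) = -65*7/4400 + 1109/(-19) = -455*1/4400 + 1109*(-1/19) = -91/880 - 1109/19 = -977649/16720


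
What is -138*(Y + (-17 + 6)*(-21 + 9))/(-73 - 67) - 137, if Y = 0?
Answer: -241/35 ≈ -6.8857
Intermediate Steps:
-138*(Y + (-17 + 6)*(-21 + 9))/(-73 - 67) - 137 = -138*(0 + (-17 + 6)*(-21 + 9))/(-73 - 67) - 137 = -138*(0 - 11*(-12))/(-140) - 137 = -138*(0 + 132)*(-1)/140 - 137 = -18216*(-1)/140 - 137 = -138*(-33/35) - 137 = 4554/35 - 137 = -241/35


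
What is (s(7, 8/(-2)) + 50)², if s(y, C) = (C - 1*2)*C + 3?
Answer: 5929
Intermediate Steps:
s(y, C) = 3 + C*(-2 + C) (s(y, C) = (C - 2)*C + 3 = (-2 + C)*C + 3 = C*(-2 + C) + 3 = 3 + C*(-2 + C))
(s(7, 8/(-2)) + 50)² = ((3 + (8/(-2))² - 16/(-2)) + 50)² = ((3 + (8*(-½))² - 16*(-1)/2) + 50)² = ((3 + (-4)² - 2*(-4)) + 50)² = ((3 + 16 + 8) + 50)² = (27 + 50)² = 77² = 5929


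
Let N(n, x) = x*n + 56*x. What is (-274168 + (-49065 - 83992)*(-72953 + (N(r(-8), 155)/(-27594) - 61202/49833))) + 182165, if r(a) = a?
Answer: 35312265097665664/3637809 ≈ 9.7070e+9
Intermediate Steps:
N(n, x) = 56*x + n*x (N(n, x) = n*x + 56*x = 56*x + n*x)
(-274168 + (-49065 - 83992)*(-72953 + (N(r(-8), 155)/(-27594) - 61202/49833))) + 182165 = (-274168 + (-49065 - 83992)*(-72953 + ((155*(56 - 8))/(-27594) - 61202/49833))) + 182165 = (-274168 - 133057*(-72953 + ((155*48)*(-1/27594) - 61202*1/49833))) + 182165 = (-274168 - 133057*(-72953 + (7440*(-1/27594) - 61202/49833))) + 182165 = (-274168 - 133057*(-72953 + (-1240/4599 - 61202/49833))) + 182165 = (-274168 - 133057*(-72953 - 5448586/3637809)) + 182165 = (-274168 - 133057*(-265394528563/3637809)) + 182165 = (-274168 + 35312599787007091/3637809) + 182165 = 35311602416189179/3637809 + 182165 = 35312265097665664/3637809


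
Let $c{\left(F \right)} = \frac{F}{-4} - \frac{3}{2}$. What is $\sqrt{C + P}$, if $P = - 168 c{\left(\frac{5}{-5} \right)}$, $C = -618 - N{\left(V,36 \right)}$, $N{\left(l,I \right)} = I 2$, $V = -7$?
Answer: $4 i \sqrt{30} \approx 21.909 i$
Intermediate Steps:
$N{\left(l,I \right)} = 2 I$
$C = -690$ ($C = -618 - 2 \cdot 36 = -618 - 72 = -690$)
$c{\left(F \right)} = - \frac{3}{2} - \frac{F}{4}$ ($c{\left(F \right)} = F \left(- \frac{1}{4}\right) - \frac{3}{2} = - \frac{F}{4} - \frac{3}{2} = - \frac{3}{2} - \frac{F}{4}$)
$P = 210$ ($P = - 168 \left(- \frac{3}{2} - \frac{5 \frac{1}{-5}}{4}\right) = - 168 \left(- \frac{3}{2} - \frac{5 \left(- \frac{1}{5}\right)}{4}\right) = - 168 \left(- \frac{3}{2} - - \frac{1}{4}\right) = - 168 \left(- \frac{3}{2} + \frac{1}{4}\right) = \left(-168\right) \left(- \frac{5}{4}\right) = 210$)
$\sqrt{C + P} = \sqrt{-690 + 210} = \sqrt{-480} = 4 i \sqrt{30}$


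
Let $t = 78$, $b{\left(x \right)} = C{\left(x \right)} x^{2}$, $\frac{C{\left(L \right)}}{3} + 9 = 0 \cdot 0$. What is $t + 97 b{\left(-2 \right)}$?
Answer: $-10398$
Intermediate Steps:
$C{\left(L \right)} = -27$ ($C{\left(L \right)} = -27 + 3 \cdot 0 \cdot 0 = -27 + 3 \cdot 0 = -27 + 0 = -27$)
$b{\left(x \right)} = - 27 x^{2}$
$t + 97 b{\left(-2 \right)} = 78 + 97 \left(- 27 \left(-2\right)^{2}\right) = 78 + 97 \left(\left(-27\right) 4\right) = 78 + 97 \left(-108\right) = 78 - 10476 = -10398$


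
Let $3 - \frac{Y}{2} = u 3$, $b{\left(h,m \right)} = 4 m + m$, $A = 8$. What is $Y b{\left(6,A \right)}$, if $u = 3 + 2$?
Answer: $-960$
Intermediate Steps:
$u = 5$
$b{\left(h,m \right)} = 5 m$
$Y = -24$ ($Y = 6 - 2 \cdot 5 \cdot 3 = 6 - 30 = -24$)
$Y b{\left(6,A \right)} = - 24 \cdot 5 \cdot 8 = \left(-24\right) 40 = -960$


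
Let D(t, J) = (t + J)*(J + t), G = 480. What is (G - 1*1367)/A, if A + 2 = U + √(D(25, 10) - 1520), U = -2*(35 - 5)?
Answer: 54994/4139 + 887*I*√295/4139 ≈ 13.287 + 3.6808*I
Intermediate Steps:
D(t, J) = (J + t)² (D(t, J) = (J + t)*(J + t) = (J + t)²)
U = -60 (U = -2*30 = -60)
A = -62 + I*√295 (A = -2 + (-60 + √((10 + 25)² - 1520)) = -2 + (-60 + √(35² - 1520)) = -2 + (-60 + √(1225 - 1520)) = -2 + (-60 + √(-295)) = -2 + (-60 + I*√295) = -62 + I*√295 ≈ -62.0 + 17.176*I)
(G - 1*1367)/A = (480 - 1*1367)/(-62 + I*√295) = (480 - 1367)/(-62 + I*√295) = -887/(-62 + I*√295)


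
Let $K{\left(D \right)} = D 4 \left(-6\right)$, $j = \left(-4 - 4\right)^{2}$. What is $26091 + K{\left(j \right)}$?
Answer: $24555$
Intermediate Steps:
$j = 64$ ($j = \left(-8\right)^{2} = 64$)
$K{\left(D \right)} = - 24 D$ ($K{\left(D \right)} = 4 D \left(-6\right) = - 24 D$)
$26091 + K{\left(j \right)} = 26091 - 1536 = 24555$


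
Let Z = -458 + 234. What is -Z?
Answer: 224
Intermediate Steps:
Z = -224
-Z = -1*(-224) = 224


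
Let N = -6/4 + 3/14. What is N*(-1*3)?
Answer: 27/7 ≈ 3.8571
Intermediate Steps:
N = -9/7 (N = -6*¼ + 3*(1/14) = -3/2 + 3/14 = -9/7 ≈ -1.2857)
N*(-1*3) = -(-9)*3/7 = -9/7*(-3) = 27/7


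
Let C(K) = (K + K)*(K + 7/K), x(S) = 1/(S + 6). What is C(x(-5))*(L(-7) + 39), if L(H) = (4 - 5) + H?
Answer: 496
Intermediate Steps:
x(S) = 1/(6 + S)
L(H) = -1 + H
C(K) = 2*K*(K + 7/K) (C(K) = (2*K)*(K + 7/K) = 2*K*(K + 7/K))
C(x(-5))*(L(-7) + 39) = (14 + 2*(1/(6 - 5))**2)*((-1 - 7) + 39) = (14 + 2*(1/1)**2)*(-8 + 39) = (14 + 2*1**2)*31 = (14 + 2*1)*31 = (14 + 2)*31 = 16*31 = 496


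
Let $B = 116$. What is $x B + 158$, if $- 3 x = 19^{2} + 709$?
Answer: $- \frac{123646}{3} \approx -41215.0$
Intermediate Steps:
$x = - \frac{1070}{3}$ ($x = - \frac{19^{2} + 709}{3} = - \frac{361 + 709}{3} = \left(- \frac{1}{3}\right) 1070 = - \frac{1070}{3} \approx -356.67$)
$x B + 158 = \left(- \frac{1070}{3}\right) 116 + 158 = - \frac{124120}{3} + 158 = - \frac{123646}{3}$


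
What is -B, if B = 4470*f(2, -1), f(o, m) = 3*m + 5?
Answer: -8940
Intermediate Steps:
f(o, m) = 5 + 3*m
B = 8940 (B = 4470*(5 + 3*(-1)) = 4470*(5 - 3) = 4470*2 = 8940)
-B = -1*8940 = -8940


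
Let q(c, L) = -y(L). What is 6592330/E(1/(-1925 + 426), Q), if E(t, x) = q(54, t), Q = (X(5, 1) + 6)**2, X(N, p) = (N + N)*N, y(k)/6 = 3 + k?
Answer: -4940951335/13488 ≈ -3.6632e+5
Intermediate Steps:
y(k) = 18 + 6*k (y(k) = 6*(3 + k) = 18 + 6*k)
X(N, p) = 2*N**2 (X(N, p) = (2*N)*N = 2*N**2)
Q = 3136 (Q = (2*5**2 + 6)**2 = (2*25 + 6)**2 = (50 + 6)**2 = 56**2 = 3136)
q(c, L) = -18 - 6*L (q(c, L) = -(18 + 6*L) = -18 - 6*L)
E(t, x) = -18 - 6*t
6592330/E(1/(-1925 + 426), Q) = 6592330/(-18 - 6/(-1925 + 426)) = 6592330/(-18 - 6/(-1499)) = 6592330/(-18 - 6*(-1/1499)) = 6592330/(-18 + 6/1499) = 6592330/(-26976/1499) = 6592330*(-1499/26976) = -4940951335/13488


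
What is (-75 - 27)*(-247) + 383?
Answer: 25577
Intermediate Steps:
(-75 - 27)*(-247) + 383 = -102*(-247) + 383 = 25194 + 383 = 25577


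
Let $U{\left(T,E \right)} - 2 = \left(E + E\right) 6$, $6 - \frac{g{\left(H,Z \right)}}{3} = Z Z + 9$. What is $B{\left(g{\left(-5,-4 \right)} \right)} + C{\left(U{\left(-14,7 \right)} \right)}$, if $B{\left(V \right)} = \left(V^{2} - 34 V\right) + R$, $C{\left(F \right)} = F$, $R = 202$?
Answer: $5475$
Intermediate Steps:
$g{\left(H,Z \right)} = -9 - 3 Z^{2}$ ($g{\left(H,Z \right)} = 18 - 3 \left(Z Z + 9\right) = 18 - 3 \left(Z^{2} + 9\right) = 18 - 3 \left(9 + Z^{2}\right) = 18 - \left(27 + 3 Z^{2}\right) = -9 - 3 Z^{2}$)
$U{\left(T,E \right)} = 2 + 12 E$ ($U{\left(T,E \right)} = 2 + \left(E + E\right) 6 = 2 + 2 E 6 = 2 + 12 E$)
$B{\left(V \right)} = 202 + V^{2} - 34 V$ ($B{\left(V \right)} = \left(V^{2} - 34 V\right) + 202 = 202 + V^{2} - 34 V$)
$B{\left(g{\left(-5,-4 \right)} \right)} + C{\left(U{\left(-14,7 \right)} \right)} = \left(202 + \left(-9 - 3 \left(-4\right)^{2}\right)^{2} - 34 \left(-9 - 3 \left(-4\right)^{2}\right)\right) + \left(2 + 12 \cdot 7\right) = \left(202 + \left(-9 - 48\right)^{2} - 34 \left(-9 - 48\right)\right) + \left(2 + 84\right) = \left(202 + \left(-9 - 48\right)^{2} - 34 \left(-9 - 48\right)\right) + 86 = \left(202 + \left(-57\right)^{2} - -1938\right) + 86 = \left(202 + 3249 + 1938\right) + 86 = 5389 + 86 = 5475$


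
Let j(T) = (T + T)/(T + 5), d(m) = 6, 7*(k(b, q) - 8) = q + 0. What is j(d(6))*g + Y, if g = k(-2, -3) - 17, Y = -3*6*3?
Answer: -450/7 ≈ -64.286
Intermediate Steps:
k(b, q) = 8 + q/7 (k(b, q) = 8 + (q + 0)/7 = 8 + q/7)
j(T) = 2*T/(5 + T) (j(T) = (2*T)/(5 + T) = 2*T/(5 + T))
Y = -54 (Y = -18*3 = -54)
g = -66/7 (g = (8 + (⅐)*(-3)) - 17 = (8 - 3/7) - 17 = 53/7 - 17 = -66/7 ≈ -9.4286)
j(d(6))*g + Y = (2*6/(5 + 6))*(-66/7) - 54 = (2*6/11)*(-66/7) - 54 = (2*6*(1/11))*(-66/7) - 54 = (12/11)*(-66/7) - 54 = -72/7 - 54 = -450/7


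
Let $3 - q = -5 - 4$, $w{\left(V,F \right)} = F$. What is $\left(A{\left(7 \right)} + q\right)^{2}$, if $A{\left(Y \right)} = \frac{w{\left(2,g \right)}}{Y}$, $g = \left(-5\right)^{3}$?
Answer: $\frac{1681}{49} \approx 34.306$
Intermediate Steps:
$g = -125$
$q = 12$ ($q = 3 - \left(-5 - 4\right) = 3 - -9 = 3 + 9 = 12$)
$A{\left(Y \right)} = - \frac{125}{Y}$
$\left(A{\left(7 \right)} + q\right)^{2} = \left(- \frac{125}{7} + 12\right)^{2} = \left(- \frac{41}{7}\right)^{2} = \frac{1681}{49}$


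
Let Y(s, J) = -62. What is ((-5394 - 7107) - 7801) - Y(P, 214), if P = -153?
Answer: -20240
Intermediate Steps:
((-5394 - 7107) - 7801) - Y(P, 214) = ((-5394 - 7107) - 7801) - 1*(-62) = (-12501 - 7801) + 62 = -20302 + 62 = -20240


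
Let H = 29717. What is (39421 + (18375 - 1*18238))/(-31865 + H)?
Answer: -6593/358 ≈ -18.416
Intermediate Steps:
(39421 + (18375 - 1*18238))/(-31865 + H) = (39421 + (18375 - 1*18238))/(-31865 + 29717) = (39421 + (18375 - 18238))/(-2148) = (39421 + 137)*(-1/2148) = 39558*(-1/2148) = -6593/358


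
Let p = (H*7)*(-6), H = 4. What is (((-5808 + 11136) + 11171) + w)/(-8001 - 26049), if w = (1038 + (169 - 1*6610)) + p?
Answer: -5464/17025 ≈ -0.32094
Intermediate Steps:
p = -168 (p = (4*7)*(-6) = 28*(-6) = -168)
w = -5571 (w = (1038 + (169 - 1*6610)) - 168 = (1038 + (169 - 6610)) - 168 = (1038 - 6441) - 168 = -5403 - 168 = -5571)
(((-5808 + 11136) + 11171) + w)/(-8001 - 26049) = (((-5808 + 11136) + 11171) - 5571)/(-8001 - 26049) = ((5328 + 11171) - 5571)/(-34050) = (16499 - 5571)*(-1/34050) = 10928*(-1/34050) = -5464/17025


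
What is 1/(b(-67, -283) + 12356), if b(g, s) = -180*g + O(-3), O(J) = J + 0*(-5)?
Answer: 1/24413 ≈ 4.0962e-5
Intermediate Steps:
O(J) = J (O(J) = J + 0 = J)
b(g, s) = -3 - 180*g (b(g, s) = -180*g - 3 = -3 - 180*g)
1/(b(-67, -283) + 12356) = 1/((-3 - 180*(-67)) + 12356) = 1/((-3 + 12060) + 12356) = 1/(12057 + 12356) = 1/24413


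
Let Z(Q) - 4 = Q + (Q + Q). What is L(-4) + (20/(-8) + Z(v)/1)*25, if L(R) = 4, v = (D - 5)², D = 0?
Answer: 3833/2 ≈ 1916.5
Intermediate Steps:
v = 25 (v = (0 - 5)² = (-5)² = 25)
Z(Q) = 4 + 3*Q (Z(Q) = 4 + (Q + (Q + Q)) = 4 + (Q + 2*Q) = 4 + 3*Q)
L(-4) + (20/(-8) + Z(v)/1)*25 = 4 + (20/(-8) + (4 + 3*25)/1)*25 = 4 + (20*(-⅛) + (4 + 75)*1)*25 = 4 + (-5/2 + 79*1)*25 = 4 + (-5/2 + 79)*25 = 4 + (153/2)*25 = 4 + 3825/2 = 3833/2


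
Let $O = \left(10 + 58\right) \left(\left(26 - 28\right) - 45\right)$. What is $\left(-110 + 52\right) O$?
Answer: $185368$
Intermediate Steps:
$O = -3196$ ($O = 68 \left(\left(26 - 28\right) - 45\right) = 68 \left(-2 - 45\right) = 68 \left(-47\right) = -3196$)
$\left(-110 + 52\right) O = \left(-110 + 52\right) \left(-3196\right) = \left(-58\right) \left(-3196\right) = 185368$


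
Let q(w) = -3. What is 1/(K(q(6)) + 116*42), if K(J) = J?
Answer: 1/4869 ≈ 0.00020538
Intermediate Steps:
1/(K(q(6)) + 116*42) = 1/(-3 + 116*42) = 1/(-3 + 4872) = 1/4869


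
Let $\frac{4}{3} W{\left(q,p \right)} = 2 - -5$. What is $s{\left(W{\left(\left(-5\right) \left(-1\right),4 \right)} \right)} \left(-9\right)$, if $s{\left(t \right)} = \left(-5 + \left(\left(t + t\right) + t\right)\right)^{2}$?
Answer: $- \frac{16641}{16} \approx -1040.1$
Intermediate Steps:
$W{\left(q,p \right)} = \frac{21}{4}$ ($W{\left(q,p \right)} = \frac{3 \left(2 - -5\right)}{4} = \frac{3 \left(2 + 5\right)}{4} = \frac{3}{4} \cdot 7 = \frac{21}{4}$)
$s{\left(t \right)} = \left(-5 + 3 t\right)^{2}$ ($s{\left(t \right)} = \left(-5 + \left(2 t + t\right)\right)^{2} = \left(-5 + 3 t\right)^{2}$)
$s{\left(W{\left(\left(-5\right) \left(-1\right),4 \right)} \right)} \left(-9\right) = \left(-5 + 3 \cdot \frac{21}{4}\right)^{2} \left(-9\right) = \left(-5 + \frac{63}{4}\right)^{2} \left(-9\right) = \left(\frac{43}{4}\right)^{2} \left(-9\right) = \frac{1849}{16} \left(-9\right) = - \frac{16641}{16}$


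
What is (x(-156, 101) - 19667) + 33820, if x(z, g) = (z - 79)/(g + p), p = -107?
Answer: 85153/6 ≈ 14192.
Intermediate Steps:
x(z, g) = (-79 + z)/(-107 + g) (x(z, g) = (z - 79)/(g - 107) = (-79 + z)/(-107 + g))
(x(-156, 101) - 19667) + 33820 = ((-79 - 156)/(-107 + 101) - 19667) + 33820 = (-235/(-6) - 19667) + 33820 = (-⅙*(-235) - 19667) + 33820 = (235/6 - 19667) + 33820 = -117767/6 + 33820 = 85153/6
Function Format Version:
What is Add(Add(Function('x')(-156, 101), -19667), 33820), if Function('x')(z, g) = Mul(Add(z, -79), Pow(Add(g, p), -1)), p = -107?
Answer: Rational(85153, 6) ≈ 14192.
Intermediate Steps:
Function('x')(z, g) = Mul(Pow(Add(-107, g), -1), Add(-79, z)) (Function('x')(z, g) = Mul(Add(z, -79), Pow(Add(g, -107), -1)) = Mul(Add(-79, z), Pow(Add(-107, g), -1)) = Mul(Pow(Add(-107, g), -1), Add(-79, z)))
Add(Add(Function('x')(-156, 101), -19667), 33820) = Add(Add(Mul(Pow(Add(-107, 101), -1), Add(-79, -156)), -19667), 33820) = Add(Add(Mul(Pow(-6, -1), -235), -19667), 33820) = Add(Add(Mul(Rational(-1, 6), -235), -19667), 33820) = Add(Add(Rational(235, 6), -19667), 33820) = Add(Rational(-117767, 6), 33820) = Rational(85153, 6)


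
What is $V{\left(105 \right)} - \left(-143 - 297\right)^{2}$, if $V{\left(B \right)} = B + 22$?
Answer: $-193473$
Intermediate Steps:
$V{\left(B \right)} = 22 + B$
$V{\left(105 \right)} - \left(-143 - 297\right)^{2} = \left(22 + 105\right) - \left(-143 - 297\right)^{2} = 127 - \left(-440\right)^{2} = 127 - 193600 = -193473$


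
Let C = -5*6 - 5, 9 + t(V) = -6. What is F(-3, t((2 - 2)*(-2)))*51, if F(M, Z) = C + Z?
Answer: -2550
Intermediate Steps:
t(V) = -15 (t(V) = -9 - 6 = -15)
C = -35 (C = -30 - 5 = -35)
F(M, Z) = -35 + Z
F(-3, t((2 - 2)*(-2)))*51 = (-35 - 15)*51 = -50*51 = -2550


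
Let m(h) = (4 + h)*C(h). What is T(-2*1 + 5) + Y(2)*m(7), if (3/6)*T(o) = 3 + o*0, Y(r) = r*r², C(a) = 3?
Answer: 270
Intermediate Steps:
Y(r) = r³
m(h) = 12 + 3*h (m(h) = (4 + h)*3 = 12 + 3*h)
T(o) = 6 (T(o) = 2*(3 + o*0) = 2*(3 + 0) = 2*3 = 6)
T(-2*1 + 5) + Y(2)*m(7) = 6 + 2³*(12 + 3*7) = 6 + 8*(12 + 21) = 6 + 8*33 = 6 + 264 = 270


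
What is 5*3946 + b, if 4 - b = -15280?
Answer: 35014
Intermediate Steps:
b = 15284 (b = 4 - 1*(-15280) = 4 + 15280 = 15284)
5*3946 + b = 5*3946 + 15284 = 19730 + 15284 = 35014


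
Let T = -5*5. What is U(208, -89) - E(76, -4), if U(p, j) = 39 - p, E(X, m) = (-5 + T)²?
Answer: -1069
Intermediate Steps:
T = -25
E(X, m) = 900 (E(X, m) = (-5 - 25)² = (-30)² = 900)
U(208, -89) - E(76, -4) = (39 - 1*208) - 1*900 = (39 - 208) - 900 = -169 - 900 = -1069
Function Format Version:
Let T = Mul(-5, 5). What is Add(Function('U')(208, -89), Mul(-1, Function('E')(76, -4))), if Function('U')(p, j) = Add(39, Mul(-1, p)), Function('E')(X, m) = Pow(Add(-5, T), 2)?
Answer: -1069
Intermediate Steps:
T = -25
Function('E')(X, m) = 900 (Function('E')(X, m) = Pow(Add(-5, -25), 2) = Pow(-30, 2) = 900)
Add(Function('U')(208, -89), Mul(-1, Function('E')(76, -4))) = Add(Add(39, Mul(-1, 208)), Mul(-1, 900)) = Add(Add(39, -208), -900) = Add(-169, -900) = -1069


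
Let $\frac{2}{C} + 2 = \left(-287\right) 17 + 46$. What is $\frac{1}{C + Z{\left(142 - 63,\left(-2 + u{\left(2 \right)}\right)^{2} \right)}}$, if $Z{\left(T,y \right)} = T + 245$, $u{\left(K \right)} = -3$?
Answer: $\frac{4835}{1566538} \approx 0.0030864$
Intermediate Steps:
$Z{\left(T,y \right)} = 245 + T$
$C = - \frac{2}{4835}$ ($C = \frac{2}{-2 + \left(\left(-287\right) 17 + 46\right)} = \frac{2}{-2 + \left(-4879 + 46\right)} = \frac{2}{-2 - 4833} = \frac{2}{-4835} = 2 \left(- \frac{1}{4835}\right) = - \frac{2}{4835} \approx -0.00041365$)
$\frac{1}{C + Z{\left(142 - 63,\left(-2 + u{\left(2 \right)}\right)^{2} \right)}} = \frac{1}{- \frac{2}{4835} + \left(245 + \left(142 - 63\right)\right)} = \frac{1}{- \frac{2}{4835} + \left(245 + 79\right)} = \frac{1}{- \frac{2}{4835} + 324} = \frac{1}{\frac{1566538}{4835}} = \frac{4835}{1566538}$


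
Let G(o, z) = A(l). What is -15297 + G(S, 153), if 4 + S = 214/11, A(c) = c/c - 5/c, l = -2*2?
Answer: -61179/4 ≈ -15295.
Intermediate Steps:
l = -4
A(c) = 1 - 5/c
S = 170/11 (S = -4 + 214/11 = 170/11 ≈ 15.455)
G(o, z) = 9/4 (G(o, z) = (-5 - 4)/(-4) = -¼*(-9) = 9/4)
-15297 + G(S, 153) = -15297 + 9/4 = -61179/4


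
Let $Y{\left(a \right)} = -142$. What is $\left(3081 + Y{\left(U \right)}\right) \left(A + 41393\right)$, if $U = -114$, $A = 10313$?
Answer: $151963934$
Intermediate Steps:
$\left(3081 + Y{\left(U \right)}\right) \left(A + 41393\right) = \left(3081 - 142\right) \left(10313 + 41393\right) = 2939 \cdot 51706 = 151963934$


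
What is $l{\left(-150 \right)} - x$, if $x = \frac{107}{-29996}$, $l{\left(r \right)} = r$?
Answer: $- \frac{4499293}{29996} \approx -150.0$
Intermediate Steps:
$x = - \frac{107}{29996}$ ($x = 107 \left(- \frac{1}{29996}\right) = - \frac{107}{29996} \approx -0.0035671$)
$l{\left(-150 \right)} - x = -150 - - \frac{107}{29996} = -150 + \frac{107}{29996} = - \frac{4499293}{29996}$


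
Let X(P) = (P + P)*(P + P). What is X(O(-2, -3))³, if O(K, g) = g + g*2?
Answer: 34012224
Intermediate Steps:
O(K, g) = 3*g (O(K, g) = g + 2*g = 3*g)
X(P) = 4*P² (X(P) = (2*P)*(2*P) = 4*P²)
X(O(-2, -3))³ = (4*(3*(-3))²)³ = (4*(-9)²)³ = (4*81)³ = 324³ = 34012224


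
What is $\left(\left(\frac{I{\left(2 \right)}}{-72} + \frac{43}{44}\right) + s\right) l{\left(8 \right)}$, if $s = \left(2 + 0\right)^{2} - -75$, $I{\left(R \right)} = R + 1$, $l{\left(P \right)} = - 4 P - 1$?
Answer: $- \frac{21103}{8} \approx -2637.9$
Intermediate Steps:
$l{\left(P \right)} = -1 - 4 P$
$I{\left(R \right)} = 1 + R$
$s = 79$ ($s = 2^{2} + 75 = 4 + 75 = 79$)
$\left(\left(\frac{I{\left(2 \right)}}{-72} + \frac{43}{44}\right) + s\right) l{\left(8 \right)} = \left(\left(\frac{1 + 2}{-72} + \frac{43}{44}\right) + 79\right) \left(-1 - 32\right) = \left(\left(3 \left(- \frac{1}{72}\right) + 43 \cdot \frac{1}{44}\right) + 79\right) \left(-1 - 32\right) = \left(\left(- \frac{1}{24} + \frac{43}{44}\right) + 79\right) \left(-33\right) = \left(\frac{247}{264} + 79\right) \left(-33\right) = \frac{21103}{264} \left(-33\right) = - \frac{21103}{8}$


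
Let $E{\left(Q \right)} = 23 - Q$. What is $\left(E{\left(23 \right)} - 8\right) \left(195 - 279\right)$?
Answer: $672$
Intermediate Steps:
$\left(E{\left(23 \right)} - 8\right) \left(195 - 279\right) = \left(\left(23 - 23\right) - 8\right) \left(195 - 279\right) = \left(\left(23 - 23\right) - 8\right) \left(-84\right) = \left(0 - 8\right) \left(-84\right) = \left(-8\right) \left(-84\right) = 672$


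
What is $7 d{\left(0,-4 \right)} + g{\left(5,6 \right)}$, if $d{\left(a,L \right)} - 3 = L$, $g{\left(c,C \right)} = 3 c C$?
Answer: $83$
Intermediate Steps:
$g{\left(c,C \right)} = 3 C c$
$d{\left(a,L \right)} = 3 + L$
$7 d{\left(0,-4 \right)} + g{\left(5,6 \right)} = 7 \left(3 - 4\right) + 3 \cdot 6 \cdot 5 = 7 \left(-1\right) + 90 = -7 + 90 = 83$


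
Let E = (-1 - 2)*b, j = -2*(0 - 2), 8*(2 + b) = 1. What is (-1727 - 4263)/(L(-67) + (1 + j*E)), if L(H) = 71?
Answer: -11980/189 ≈ -63.386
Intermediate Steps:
b = -15/8 (b = -2 + (⅛)*1 = -2 + ⅛ = -15/8 ≈ -1.8750)
j = 4 (j = -2*(-2) = 4)
E = 45/8 (E = (-1 - 2)*(-15/8) = -3*(-15/8) = 45/8 ≈ 5.6250)
(-1727 - 4263)/(L(-67) + (1 + j*E)) = (-1727 - 4263)/(71 + (1 + 4*(45/8))) = -5990/(71 + (1 + 45/2)) = -5990/(71 + 47/2) = -5990/189/2 = -5990*2/189 = -11980/189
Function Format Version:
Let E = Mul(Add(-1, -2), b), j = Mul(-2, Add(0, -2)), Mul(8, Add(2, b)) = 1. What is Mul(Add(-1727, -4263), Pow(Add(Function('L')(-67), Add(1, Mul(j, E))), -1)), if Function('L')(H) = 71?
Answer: Rational(-11980, 189) ≈ -63.386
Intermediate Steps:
b = Rational(-15, 8) (b = Add(-2, Mul(Rational(1, 8), 1)) = Add(-2, Rational(1, 8)) = Rational(-15, 8) ≈ -1.8750)
j = 4 (j = Mul(-2, -2) = 4)
E = Rational(45, 8) (E = Mul(Add(-1, -2), Rational(-15, 8)) = Mul(-3, Rational(-15, 8)) = Rational(45, 8) ≈ 5.6250)
Mul(Add(-1727, -4263), Pow(Add(Function('L')(-67), Add(1, Mul(j, E))), -1)) = Mul(Add(-1727, -4263), Pow(Add(71, Add(1, Mul(4, Rational(45, 8)))), -1)) = Mul(-5990, Pow(Add(71, Add(1, Rational(45, 2))), -1)) = Mul(-5990, Pow(Add(71, Rational(47, 2)), -1)) = Mul(-5990, Pow(Rational(189, 2), -1)) = Mul(-5990, Rational(2, 189)) = Rational(-11980, 189)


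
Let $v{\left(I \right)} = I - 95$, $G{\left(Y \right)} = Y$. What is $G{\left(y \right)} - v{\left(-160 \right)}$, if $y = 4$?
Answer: $259$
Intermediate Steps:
$v{\left(I \right)} = -95 + I$ ($v{\left(I \right)} = I - 95 = -95 + I$)
$G{\left(y \right)} - v{\left(-160 \right)} = 4 - \left(-95 - 160\right) = 4 - -255 = 4 + 255 = 259$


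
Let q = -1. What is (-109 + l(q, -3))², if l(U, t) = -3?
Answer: 12544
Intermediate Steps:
(-109 + l(q, -3))² = (-109 - 3)² = (-112)² = 12544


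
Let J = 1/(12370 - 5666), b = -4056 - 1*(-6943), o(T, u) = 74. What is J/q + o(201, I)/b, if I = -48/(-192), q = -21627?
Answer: 10729065305/418578646896 ≈ 0.025632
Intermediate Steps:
I = ¼ (I = -48*(-1/192) = ¼ ≈ 0.25000)
b = 2887 (b = -4056 + 6943 = 2887)
J = 1/6704 ≈ 0.00014916
J/q + o(201, I)/b = (1/6704)/(-21627) + 74/2887 = (1/6704)*(-1/21627) + 74*(1/2887) = -1/144987408 + 74/2887 = 10729065305/418578646896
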